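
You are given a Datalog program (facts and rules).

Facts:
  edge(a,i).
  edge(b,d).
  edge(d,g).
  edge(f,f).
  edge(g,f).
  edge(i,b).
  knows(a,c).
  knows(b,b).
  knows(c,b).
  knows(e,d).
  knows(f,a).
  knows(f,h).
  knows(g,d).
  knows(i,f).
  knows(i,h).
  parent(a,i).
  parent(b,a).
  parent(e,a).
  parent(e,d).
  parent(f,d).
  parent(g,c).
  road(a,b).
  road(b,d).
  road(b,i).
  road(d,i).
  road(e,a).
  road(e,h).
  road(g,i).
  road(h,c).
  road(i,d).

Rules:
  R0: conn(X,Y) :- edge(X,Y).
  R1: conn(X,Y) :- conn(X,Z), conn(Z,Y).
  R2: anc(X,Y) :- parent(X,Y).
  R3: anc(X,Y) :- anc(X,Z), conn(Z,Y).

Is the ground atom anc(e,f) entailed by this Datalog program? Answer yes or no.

yes

round 1: derive conn(a,i) via R0 from edge(a,i)
round 1: derive conn(b,d) via R0 from edge(b,d)
round 1: derive conn(d,g) via R0 from edge(d,g)
round 1: derive conn(f,f) via R0 from edge(f,f)
round 1: derive conn(g,f) via R0 from edge(g,f)
round 1: derive conn(i,b) via R0 from edge(i,b)
round 1: derive anc(a,i) via R2 from parent(a,i)
round 1: derive anc(b,a) via R2 from parent(b,a)
round 1: derive anc(e,a) via R2 from parent(e,a)
round 1: derive anc(e,d) via R2 from parent(e,d)
round 1: derive anc(f,d) via R2 from parent(f,d)
round 1: derive anc(g,c) via R2 from parent(g,c)
round 2: derive conn(a,b) via R1 from conn(a,i), conn(i,b)
round 2: derive conn(b,g) via R1 from conn(b,d), conn(d,g)
round 2: derive conn(d,f) via R1 from conn(d,g), conn(g,f)
round 2: derive conn(i,d) via R1 from conn(i,b), conn(b,d)
round 2: derive anc(a,b) via R3 from anc(a,i), conn(i,b)
round 2: derive anc(b,i) via R3 from anc(b,a), conn(a,i)
round 2: derive anc(e,g) via R3 from anc(e,d), conn(d,g)
round 2: derive anc(e,i) via R3 from anc(e,a), conn(a,i)
round 2: derive anc(f,g) via R3 from anc(f,d), conn(d,g)
round 3: derive conn(a,d) via R1 from conn(a,b), conn(b,d)
round 3: derive conn(a,g) via R1 from conn(a,b), conn(b,g)
round 3: derive conn(b,f) via R1 from conn(b,d), conn(d,f)
round 3: derive conn(i,f) via R1 from conn(i,d), conn(d,f)
round 3: derive conn(i,g) via R1 from conn(i,b), conn(b,g)
round 3: derive anc(a,d) via R3 from anc(a,b), conn(b,d)
round 3: derive anc(a,g) via R3 from anc(a,b), conn(b,g)
round 3: derive anc(b,b) via R3 from anc(b,a), conn(a,b)
round 3: derive anc(b,d) via R3 from anc(b,i), conn(i,d)
round 3: derive anc(e,b) via R3 from anc(e,a), conn(a,b)
round 3: derive anc(e,f) via R3 from anc(e,d), conn(d,f)
round 3: derive anc(f,f) via R3 from anc(f,d), conn(d,f)
round 4: derive conn(a,f) via R1 from conn(a,b), conn(b,f)
round 4: derive anc(a,f) via R3 from anc(a,b), conn(b,f)
round 4: derive anc(b,f) via R3 from anc(b,b), conn(b,f)
round 4: derive anc(b,g) via R3 from anc(b,a), conn(a,g)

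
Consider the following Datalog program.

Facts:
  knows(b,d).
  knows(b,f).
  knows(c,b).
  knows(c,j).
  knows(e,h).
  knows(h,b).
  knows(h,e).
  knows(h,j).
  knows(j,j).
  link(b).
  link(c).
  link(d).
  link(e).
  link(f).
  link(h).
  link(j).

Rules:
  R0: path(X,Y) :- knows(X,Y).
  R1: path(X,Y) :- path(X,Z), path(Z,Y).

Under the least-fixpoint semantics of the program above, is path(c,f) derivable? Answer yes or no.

yes

round 1: derive path(b,d) via R0 from knows(b,d)
round 1: derive path(b,f) via R0 from knows(b,f)
round 1: derive path(c,b) via R0 from knows(c,b)
round 1: derive path(c,j) via R0 from knows(c,j)
round 1: derive path(e,h) via R0 from knows(e,h)
round 1: derive path(h,b) via R0 from knows(h,b)
round 1: derive path(h,e) via R0 from knows(h,e)
round 1: derive path(h,j) via R0 from knows(h,j)
round 1: derive path(j,j) via R0 from knows(j,j)
round 2: derive path(c,d) via R1 from path(c,b), path(b,d)
round 2: derive path(c,f) via R1 from path(c,b), path(b,f)
round 2: derive path(e,b) via R1 from path(e,h), path(h,b)
round 2: derive path(e,e) via R1 from path(e,h), path(h,e)
round 2: derive path(e,j) via R1 from path(e,h), path(h,j)
round 2: derive path(h,d) via R1 from path(h,b), path(b,d)
round 2: derive path(h,f) via R1 from path(h,b), path(b,f)
round 2: derive path(h,h) via R1 from path(h,e), path(e,h)
round 3: derive path(e,d) via R1 from path(e,b), path(b,d)
round 3: derive path(e,f) via R1 from path(e,b), path(b,f)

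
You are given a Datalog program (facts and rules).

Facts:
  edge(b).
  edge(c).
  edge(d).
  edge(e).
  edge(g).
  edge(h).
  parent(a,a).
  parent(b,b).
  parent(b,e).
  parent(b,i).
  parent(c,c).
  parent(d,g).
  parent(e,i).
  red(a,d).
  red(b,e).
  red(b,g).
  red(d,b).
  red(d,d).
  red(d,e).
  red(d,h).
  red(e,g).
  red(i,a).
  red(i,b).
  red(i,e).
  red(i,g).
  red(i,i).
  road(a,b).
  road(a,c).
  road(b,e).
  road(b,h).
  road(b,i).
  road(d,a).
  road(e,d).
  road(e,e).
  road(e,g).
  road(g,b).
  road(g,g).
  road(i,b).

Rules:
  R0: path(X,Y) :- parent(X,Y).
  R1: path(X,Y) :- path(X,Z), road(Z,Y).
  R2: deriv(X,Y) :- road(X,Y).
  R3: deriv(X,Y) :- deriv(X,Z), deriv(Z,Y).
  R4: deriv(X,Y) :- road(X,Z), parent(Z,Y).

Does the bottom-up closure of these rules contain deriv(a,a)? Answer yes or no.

yes

round 1: derive deriv(a,b) via R2 from road(a,b)
round 1: derive deriv(a,c) via R2 from road(a,c)
round 1: derive deriv(b,e) via R2 from road(b,e)
round 1: derive deriv(b,h) via R2 from road(b,h)
round 1: derive deriv(b,i) via R2 from road(b,i)
round 1: derive deriv(d,a) via R2 from road(d,a)
round 1: derive deriv(e,d) via R2 from road(e,d)
round 1: derive deriv(e,e) via R2 from road(e,e)
round 1: derive deriv(e,g) via R2 from road(e,g)
round 1: derive deriv(g,b) via R2 from road(g,b)
round 1: derive deriv(g,g) via R2 from road(g,g)
round 1: derive deriv(i,b) via R2 from road(i,b)
round 1: derive deriv(a,e) via R4 from road(a,b), parent(b,e)
round 1: derive deriv(a,i) via R4 from road(a,b), parent(b,i)
round 1: derive deriv(e,i) via R4 from road(e,e), parent(e,i)
round 1: derive deriv(g,e) via R4 from road(g,b), parent(b,e)
round 1: derive deriv(g,i) via R4 from road(g,b), parent(b,i)
round 1: derive deriv(i,e) via R4 from road(i,b), parent(b,e)
round 1: derive deriv(i,i) via R4 from road(i,b), parent(b,i)
round 2: derive deriv(a,d) via R3 from deriv(a,e), deriv(e,d)
round 2: derive deriv(a,g) via R3 from deriv(a,e), deriv(e,g)
round 2: derive deriv(a,h) via R3 from deriv(a,b), deriv(b,h)
round 2: derive deriv(b,b) via R3 from deriv(b,i), deriv(i,b)
round 2: derive deriv(b,d) via R3 from deriv(b,e), deriv(e,d)
round 2: derive deriv(b,g) via R3 from deriv(b,e), deriv(e,g)
round 2: derive deriv(d,b) via R3 from deriv(d,a), deriv(a,b)
round 2: derive deriv(d,c) via R3 from deriv(d,a), deriv(a,c)
round 2: derive deriv(d,e) via R3 from deriv(d,a), deriv(a,e)
round 2: derive deriv(d,i) via R3 from deriv(d,a), deriv(a,i)
round 2: derive deriv(e,a) via R3 from deriv(e,d), deriv(d,a)
round 2: derive deriv(e,b) via R3 from deriv(e,g), deriv(g,b)
round 2: derive deriv(g,d) via R3 from deriv(g,e), deriv(e,d)
round 2: derive deriv(g,h) via R3 from deriv(g,b), deriv(b,h)
round 2: derive deriv(i,d) via R3 from deriv(i,e), deriv(e,d)
round 2: derive deriv(i,g) via R3 from deriv(i,e), deriv(e,g)
round 2: derive deriv(i,h) via R3 from deriv(i,b), deriv(b,h)
round 3: derive deriv(a,a) via R3 from deriv(a,d), deriv(d,a)
round 3: derive deriv(b,a) via R3 from deriv(b,d), deriv(d,a)
round 3: derive deriv(b,c) via R3 from deriv(b,d), deriv(d,c)
round 3: derive deriv(d,d) via R3 from deriv(d,a), deriv(a,d)
round 3: derive deriv(d,g) via R3 from deriv(d,a), deriv(a,g)
round 3: derive deriv(d,h) via R3 from deriv(d,a), deriv(a,h)
round 3: derive deriv(e,c) via R3 from deriv(e,a), deriv(a,c)
round 3: derive deriv(e,h) via R3 from deriv(e,a), deriv(a,h)
round 3: derive deriv(g,a) via R3 from deriv(g,d), deriv(d,a)
round 3: derive deriv(g,c) via R3 from deriv(g,d), deriv(d,c)
round 3: derive deriv(i,a) via R3 from deriv(i,d), deriv(d,a)
round 3: derive deriv(i,c) via R3 from deriv(i,d), deriv(d,c)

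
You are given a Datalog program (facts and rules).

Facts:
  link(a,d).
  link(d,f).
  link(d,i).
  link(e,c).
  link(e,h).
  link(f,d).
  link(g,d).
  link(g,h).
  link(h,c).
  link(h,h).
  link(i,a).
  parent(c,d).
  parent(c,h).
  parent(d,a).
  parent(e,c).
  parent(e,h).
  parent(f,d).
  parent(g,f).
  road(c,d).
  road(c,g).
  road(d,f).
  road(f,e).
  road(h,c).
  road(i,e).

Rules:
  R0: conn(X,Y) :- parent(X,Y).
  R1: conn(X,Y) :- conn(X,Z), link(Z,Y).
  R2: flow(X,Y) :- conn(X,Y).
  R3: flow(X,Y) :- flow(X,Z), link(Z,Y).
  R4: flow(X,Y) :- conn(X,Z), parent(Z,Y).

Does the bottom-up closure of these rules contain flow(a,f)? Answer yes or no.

no

round 1: derive conn(c,d) via R0 from parent(c,d)
round 1: derive conn(c,h) via R0 from parent(c,h)
round 1: derive conn(d,a) via R0 from parent(d,a)
round 1: derive conn(e,c) via R0 from parent(e,c)
round 1: derive conn(e,h) via R0 from parent(e,h)
round 1: derive conn(f,d) via R0 from parent(f,d)
round 1: derive conn(g,f) via R0 from parent(g,f)
round 2: derive conn(c,c) via R1 from conn(c,h), link(h,c)
round 2: derive conn(c,f) via R1 from conn(c,d), link(d,f)
round 2: derive conn(c,i) via R1 from conn(c,d), link(d,i)
round 2: derive conn(d,d) via R1 from conn(d,a), link(a,d)
round 2: derive conn(f,f) via R1 from conn(f,d), link(d,f)
round 2: derive conn(f,i) via R1 from conn(f,d), link(d,i)
round 2: derive conn(g,d) via R1 from conn(g,f), link(f,d)
round 2: derive flow(c,d) via R2 from conn(c,d)
round 2: derive flow(c,h) via R2 from conn(c,h)
round 2: derive flow(d,a) via R2 from conn(d,a)
round 2: derive flow(e,c) via R2 from conn(e,c)
round 2: derive flow(e,h) via R2 from conn(e,h)
round 2: derive flow(f,d) via R2 from conn(f,d)
round 2: derive flow(g,f) via R2 from conn(g,f)
round 2: derive flow(c,a) via R4 from conn(c,d), parent(d,a)
round 2: derive flow(e,d) via R4 from conn(e,c), parent(c,d)
round 2: derive flow(f,a) via R4 from conn(f,d), parent(d,a)
round 2: derive flow(g,d) via R4 from conn(g,f), parent(f,d)
round 3: derive conn(c,a) via R1 from conn(c,i), link(i,a)
round 3: derive conn(d,f) via R1 from conn(d,d), link(d,f)
round 3: derive conn(d,i) via R1 from conn(d,d), link(d,i)
round 3: derive conn(f,a) via R1 from conn(f,i), link(i,a)
round 3: derive conn(g,i) via R1 from conn(g,d), link(d,i)
round 3: derive flow(c,c) via R2 from conn(c,c)
round 3: derive flow(c,f) via R2 from conn(c,f)
round 3: derive flow(c,i) via R2 from conn(c,i)
round 3: derive flow(d,d) via R2 from conn(d,d)
round 3: derive flow(f,f) via R2 from conn(f,f)
round 3: derive flow(f,i) via R2 from conn(f,i)
round 3: derive flow(e,f) via R3 from flow(e,d), link(d,f)
round 3: derive flow(e,i) via R3 from flow(e,d), link(d,i)
round 3: derive flow(g,i) via R3 from flow(g,d), link(d,i)
round 3: derive flow(g,a) via R4 from conn(g,d), parent(d,a)
round 4: derive conn(g,a) via R1 from conn(g,i), link(i,a)
round 4: derive flow(d,f) via R2 from conn(d,f)
round 4: derive flow(d,i) via R2 from conn(d,i)
round 4: derive flow(e,a) via R3 from flow(e,i), link(i,a)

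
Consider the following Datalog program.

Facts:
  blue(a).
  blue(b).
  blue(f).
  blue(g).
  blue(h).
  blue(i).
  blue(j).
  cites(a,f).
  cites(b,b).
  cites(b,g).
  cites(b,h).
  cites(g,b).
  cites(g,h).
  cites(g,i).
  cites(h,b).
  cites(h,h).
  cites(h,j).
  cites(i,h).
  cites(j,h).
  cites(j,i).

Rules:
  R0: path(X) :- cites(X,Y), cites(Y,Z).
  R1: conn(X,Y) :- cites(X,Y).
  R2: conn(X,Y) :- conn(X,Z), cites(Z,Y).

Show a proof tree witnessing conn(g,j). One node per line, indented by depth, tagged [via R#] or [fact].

conn(g,j)  [via R2]
  conn(g,h)  [via R1]
    cites(g,h)  [fact]
  cites(h,j)  [fact]

round 1: derive conn(a,f) via R1 from cites(a,f)
round 1: derive conn(b,b) via R1 from cites(b,b)
round 1: derive conn(b,g) via R1 from cites(b,g)
round 1: derive conn(b,h) via R1 from cites(b,h)
round 1: derive conn(g,b) via R1 from cites(g,b)
round 1: derive conn(g,h) via R1 from cites(g,h)
round 1: derive conn(g,i) via R1 from cites(g,i)
round 1: derive conn(h,b) via R1 from cites(h,b)
round 1: derive conn(h,h) via R1 from cites(h,h)
round 1: derive conn(h,j) via R1 from cites(h,j)
round 1: derive conn(i,h) via R1 from cites(i,h)
round 1: derive conn(j,h) via R1 from cites(j,h)
round 1: derive conn(j,i) via R1 from cites(j,i)
round 2: derive conn(b,i) via R2 from conn(b,g), cites(g,i)
round 2: derive conn(b,j) via R2 from conn(b,h), cites(h,j)
round 2: derive conn(g,g) via R2 from conn(g,b), cites(b,g)
round 2: derive conn(g,j) via R2 from conn(g,h), cites(h,j)
round 2: derive conn(h,g) via R2 from conn(h,b), cites(b,g)
round 2: derive conn(h,i) via R2 from conn(h,j), cites(j,i)
round 2: derive conn(i,b) via R2 from conn(i,h), cites(h,b)
round 2: derive conn(i,j) via R2 from conn(i,h), cites(h,j)
round 2: derive conn(j,b) via R2 from conn(j,h), cites(h,b)
round 2: derive conn(j,j) via R2 from conn(j,h), cites(h,j)
round 3: derive conn(i,g) via R2 from conn(i,b), cites(b,g)
round 3: derive conn(i,i) via R2 from conn(i,j), cites(j,i)
round 3: derive conn(j,g) via R2 from conn(j,b), cites(b,g)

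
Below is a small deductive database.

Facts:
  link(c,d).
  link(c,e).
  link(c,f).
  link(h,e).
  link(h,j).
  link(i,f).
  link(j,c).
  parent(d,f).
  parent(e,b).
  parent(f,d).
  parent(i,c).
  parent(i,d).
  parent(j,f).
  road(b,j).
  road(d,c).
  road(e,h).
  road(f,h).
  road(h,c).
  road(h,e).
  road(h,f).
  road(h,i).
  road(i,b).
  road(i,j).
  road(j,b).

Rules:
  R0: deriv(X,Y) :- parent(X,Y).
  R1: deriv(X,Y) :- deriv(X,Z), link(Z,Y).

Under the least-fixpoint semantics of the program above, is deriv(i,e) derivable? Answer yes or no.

yes

round 1: derive deriv(d,f) via R0 from parent(d,f)
round 1: derive deriv(e,b) via R0 from parent(e,b)
round 1: derive deriv(f,d) via R0 from parent(f,d)
round 1: derive deriv(i,c) via R0 from parent(i,c)
round 1: derive deriv(i,d) via R0 from parent(i,d)
round 1: derive deriv(j,f) via R0 from parent(j,f)
round 2: derive deriv(i,e) via R1 from deriv(i,c), link(c,e)
round 2: derive deriv(i,f) via R1 from deriv(i,c), link(c,f)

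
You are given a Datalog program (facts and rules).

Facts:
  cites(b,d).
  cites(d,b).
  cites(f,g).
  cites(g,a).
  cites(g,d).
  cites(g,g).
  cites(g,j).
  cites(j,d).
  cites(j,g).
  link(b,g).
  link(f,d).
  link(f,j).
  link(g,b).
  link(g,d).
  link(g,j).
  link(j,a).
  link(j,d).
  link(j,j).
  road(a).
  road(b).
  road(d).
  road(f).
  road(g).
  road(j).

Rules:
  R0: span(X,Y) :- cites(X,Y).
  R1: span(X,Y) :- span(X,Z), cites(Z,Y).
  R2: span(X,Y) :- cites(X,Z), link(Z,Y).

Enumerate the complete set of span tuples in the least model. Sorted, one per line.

span(b,b)
span(b,d)
span(d,a)
span(d,b)
span(d,d)
span(d,g)
span(d,j)
span(f,a)
span(f,b)
span(f,d)
span(f,g)
span(f,j)
span(g,a)
span(g,b)
span(g,d)
span(g,g)
span(g,j)
span(j,a)
span(j,b)
span(j,d)
span(j,g)
span(j,j)

round 1: derive span(b,d) via R0 from cites(b,d)
round 1: derive span(d,b) via R0 from cites(d,b)
round 1: derive span(f,g) via R0 from cites(f,g)
round 1: derive span(g,a) via R0 from cites(g,a)
round 1: derive span(g,d) via R0 from cites(g,d)
round 1: derive span(g,g) via R0 from cites(g,g)
round 1: derive span(g,j) via R0 from cites(g,j)
round 1: derive span(j,d) via R0 from cites(j,d)
round 1: derive span(j,g) via R0 from cites(j,g)
round 1: derive span(d,g) via R2 from cites(d,b), link(b,g)
round 1: derive span(f,b) via R2 from cites(f,g), link(g,b)
round 1: derive span(f,d) via R2 from cites(f,g), link(g,d)
round 1: derive span(f,j) via R2 from cites(f,g), link(g,j)
round 1: derive span(g,b) via R2 from cites(g,g), link(g,b)
round 1: derive span(j,b) via R2 from cites(j,g), link(g,b)
round 1: derive span(j,j) via R2 from cites(j,g), link(g,j)
round 2: derive span(b,b) via R1 from span(b,d), cites(d,b)
round 2: derive span(d,a) via R1 from span(d,g), cites(g,a)
round 2: derive span(d,d) via R1 from span(d,b), cites(b,d)
round 2: derive span(d,j) via R1 from span(d,g), cites(g,j)
round 2: derive span(f,a) via R1 from span(f,g), cites(g,a)
round 2: derive span(j,a) via R1 from span(j,g), cites(g,a)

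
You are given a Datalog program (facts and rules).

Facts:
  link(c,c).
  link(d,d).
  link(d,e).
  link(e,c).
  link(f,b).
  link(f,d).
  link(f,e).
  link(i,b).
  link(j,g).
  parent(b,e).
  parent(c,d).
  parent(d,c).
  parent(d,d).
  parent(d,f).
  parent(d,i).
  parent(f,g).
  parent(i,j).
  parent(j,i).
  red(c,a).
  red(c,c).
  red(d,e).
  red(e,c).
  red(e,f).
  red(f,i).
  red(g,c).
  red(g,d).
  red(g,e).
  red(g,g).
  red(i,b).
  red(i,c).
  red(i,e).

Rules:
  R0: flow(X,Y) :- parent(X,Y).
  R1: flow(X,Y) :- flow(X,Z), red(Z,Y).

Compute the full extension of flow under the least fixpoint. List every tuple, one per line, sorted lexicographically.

flow(b,a)
flow(b,b)
flow(b,c)
flow(b,e)
flow(b,f)
flow(b,i)
flow(c,a)
flow(c,b)
flow(c,c)
flow(c,d)
flow(c,e)
flow(c,f)
flow(c,i)
flow(d,a)
flow(d,b)
flow(d,c)
flow(d,d)
flow(d,e)
flow(d,f)
flow(d,i)
flow(f,a)
flow(f,b)
flow(f,c)
flow(f,d)
flow(f,e)
flow(f,f)
flow(f,g)
flow(f,i)
flow(i,j)
flow(j,a)
flow(j,b)
flow(j,c)
flow(j,e)
flow(j,f)
flow(j,i)

round 1: derive flow(b,e) via R0 from parent(b,e)
round 1: derive flow(c,d) via R0 from parent(c,d)
round 1: derive flow(d,c) via R0 from parent(d,c)
round 1: derive flow(d,d) via R0 from parent(d,d)
round 1: derive flow(d,f) via R0 from parent(d,f)
round 1: derive flow(d,i) via R0 from parent(d,i)
round 1: derive flow(f,g) via R0 from parent(f,g)
round 1: derive flow(i,j) via R0 from parent(i,j)
round 1: derive flow(j,i) via R0 from parent(j,i)
round 2: derive flow(b,c) via R1 from flow(b,e), red(e,c)
round 2: derive flow(b,f) via R1 from flow(b,e), red(e,f)
round 2: derive flow(c,e) via R1 from flow(c,d), red(d,e)
round 2: derive flow(d,a) via R1 from flow(d,c), red(c,a)
round 2: derive flow(d,b) via R1 from flow(d,i), red(i,b)
round 2: derive flow(d,e) via R1 from flow(d,d), red(d,e)
round 2: derive flow(f,c) via R1 from flow(f,g), red(g,c)
round 2: derive flow(f,d) via R1 from flow(f,g), red(g,d)
round 2: derive flow(f,e) via R1 from flow(f,g), red(g,e)
round 2: derive flow(j,b) via R1 from flow(j,i), red(i,b)
round 2: derive flow(j,c) via R1 from flow(j,i), red(i,c)
round 2: derive flow(j,e) via R1 from flow(j,i), red(i,e)
round 3: derive flow(b,a) via R1 from flow(b,c), red(c,a)
round 3: derive flow(b,i) via R1 from flow(b,f), red(f,i)
round 3: derive flow(c,c) via R1 from flow(c,e), red(e,c)
round 3: derive flow(c,f) via R1 from flow(c,e), red(e,f)
round 3: derive flow(f,a) via R1 from flow(f,c), red(c,a)
round 3: derive flow(f,f) via R1 from flow(f,e), red(e,f)
round 3: derive flow(j,a) via R1 from flow(j,c), red(c,a)
round 3: derive flow(j,f) via R1 from flow(j,e), red(e,f)
round 4: derive flow(b,b) via R1 from flow(b,i), red(i,b)
round 4: derive flow(c,a) via R1 from flow(c,c), red(c,a)
round 4: derive flow(c,i) via R1 from flow(c,f), red(f,i)
round 4: derive flow(f,i) via R1 from flow(f,f), red(f,i)
round 5: derive flow(c,b) via R1 from flow(c,i), red(i,b)
round 5: derive flow(f,b) via R1 from flow(f,i), red(i,b)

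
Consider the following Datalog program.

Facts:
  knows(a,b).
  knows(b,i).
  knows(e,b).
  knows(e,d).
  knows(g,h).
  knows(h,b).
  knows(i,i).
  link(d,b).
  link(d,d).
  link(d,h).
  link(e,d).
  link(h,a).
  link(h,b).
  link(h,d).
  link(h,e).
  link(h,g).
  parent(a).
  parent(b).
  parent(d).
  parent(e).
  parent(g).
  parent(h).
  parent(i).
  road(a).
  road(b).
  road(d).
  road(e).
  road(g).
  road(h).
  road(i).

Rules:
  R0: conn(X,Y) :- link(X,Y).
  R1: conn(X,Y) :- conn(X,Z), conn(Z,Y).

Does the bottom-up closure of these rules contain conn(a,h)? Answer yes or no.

round 1: derive conn(d,b) via R0 from link(d,b)
round 1: derive conn(d,d) via R0 from link(d,d)
round 1: derive conn(d,h) via R0 from link(d,h)
round 1: derive conn(e,d) via R0 from link(e,d)
round 1: derive conn(h,a) via R0 from link(h,a)
round 1: derive conn(h,b) via R0 from link(h,b)
round 1: derive conn(h,d) via R0 from link(h,d)
round 1: derive conn(h,e) via R0 from link(h,e)
round 1: derive conn(h,g) via R0 from link(h,g)
round 2: derive conn(d,a) via R1 from conn(d,h), conn(h,a)
round 2: derive conn(d,e) via R1 from conn(d,h), conn(h,e)
round 2: derive conn(d,g) via R1 from conn(d,h), conn(h,g)
round 2: derive conn(e,b) via R1 from conn(e,d), conn(d,b)
round 2: derive conn(e,h) via R1 from conn(e,d), conn(d,h)
round 2: derive conn(h,h) via R1 from conn(h,d), conn(d,h)
round 3: derive conn(e,a) via R1 from conn(e,d), conn(d,a)
round 3: derive conn(e,e) via R1 from conn(e,d), conn(d,e)
round 3: derive conn(e,g) via R1 from conn(e,d), conn(d,g)

no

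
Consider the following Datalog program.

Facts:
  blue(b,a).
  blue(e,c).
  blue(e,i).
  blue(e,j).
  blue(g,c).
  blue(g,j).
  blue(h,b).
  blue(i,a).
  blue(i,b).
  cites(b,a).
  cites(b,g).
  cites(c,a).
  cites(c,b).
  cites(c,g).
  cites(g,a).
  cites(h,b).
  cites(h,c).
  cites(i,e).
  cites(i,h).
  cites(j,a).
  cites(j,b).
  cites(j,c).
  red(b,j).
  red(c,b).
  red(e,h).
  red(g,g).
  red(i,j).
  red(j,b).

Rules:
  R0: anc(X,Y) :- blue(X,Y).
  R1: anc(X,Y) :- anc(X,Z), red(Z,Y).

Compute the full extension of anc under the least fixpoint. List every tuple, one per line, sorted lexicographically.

round 1: derive anc(b,a) via R0 from blue(b,a)
round 1: derive anc(e,c) via R0 from blue(e,c)
round 1: derive anc(e,i) via R0 from blue(e,i)
round 1: derive anc(e,j) via R0 from blue(e,j)
round 1: derive anc(g,c) via R0 from blue(g,c)
round 1: derive anc(g,j) via R0 from blue(g,j)
round 1: derive anc(h,b) via R0 from blue(h,b)
round 1: derive anc(i,a) via R0 from blue(i,a)
round 1: derive anc(i,b) via R0 from blue(i,b)
round 2: derive anc(e,b) via R1 from anc(e,c), red(c,b)
round 2: derive anc(g,b) via R1 from anc(g,c), red(c,b)
round 2: derive anc(h,j) via R1 from anc(h,b), red(b,j)
round 2: derive anc(i,j) via R1 from anc(i,b), red(b,j)

anc(b,a)
anc(e,b)
anc(e,c)
anc(e,i)
anc(e,j)
anc(g,b)
anc(g,c)
anc(g,j)
anc(h,b)
anc(h,j)
anc(i,a)
anc(i,b)
anc(i,j)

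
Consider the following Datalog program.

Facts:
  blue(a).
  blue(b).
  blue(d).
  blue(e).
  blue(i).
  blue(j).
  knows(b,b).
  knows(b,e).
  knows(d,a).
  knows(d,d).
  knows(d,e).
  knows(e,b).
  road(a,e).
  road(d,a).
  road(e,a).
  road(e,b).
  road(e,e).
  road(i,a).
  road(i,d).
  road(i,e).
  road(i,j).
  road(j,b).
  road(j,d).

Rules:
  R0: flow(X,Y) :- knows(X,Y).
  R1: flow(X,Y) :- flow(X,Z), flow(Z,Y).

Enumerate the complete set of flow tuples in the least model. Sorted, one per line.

round 1: derive flow(b,b) via R0 from knows(b,b)
round 1: derive flow(b,e) via R0 from knows(b,e)
round 1: derive flow(d,a) via R0 from knows(d,a)
round 1: derive flow(d,d) via R0 from knows(d,d)
round 1: derive flow(d,e) via R0 from knows(d,e)
round 1: derive flow(e,b) via R0 from knows(e,b)
round 2: derive flow(d,b) via R1 from flow(d,e), flow(e,b)
round 2: derive flow(e,e) via R1 from flow(e,b), flow(b,e)

flow(b,b)
flow(b,e)
flow(d,a)
flow(d,b)
flow(d,d)
flow(d,e)
flow(e,b)
flow(e,e)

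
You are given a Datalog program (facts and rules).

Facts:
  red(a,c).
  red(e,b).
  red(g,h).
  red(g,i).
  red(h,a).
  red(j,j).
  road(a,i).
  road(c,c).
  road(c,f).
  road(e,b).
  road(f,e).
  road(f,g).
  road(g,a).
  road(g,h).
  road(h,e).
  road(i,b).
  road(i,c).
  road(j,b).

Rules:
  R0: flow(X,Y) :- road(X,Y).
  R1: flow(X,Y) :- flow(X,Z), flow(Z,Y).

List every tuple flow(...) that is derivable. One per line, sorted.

round 1: derive flow(a,i) via R0 from road(a,i)
round 1: derive flow(c,c) via R0 from road(c,c)
round 1: derive flow(c,f) via R0 from road(c,f)
round 1: derive flow(e,b) via R0 from road(e,b)
round 1: derive flow(f,e) via R0 from road(f,e)
round 1: derive flow(f,g) via R0 from road(f,g)
round 1: derive flow(g,a) via R0 from road(g,a)
round 1: derive flow(g,h) via R0 from road(g,h)
round 1: derive flow(h,e) via R0 from road(h,e)
round 1: derive flow(i,b) via R0 from road(i,b)
round 1: derive flow(i,c) via R0 from road(i,c)
round 1: derive flow(j,b) via R0 from road(j,b)
round 2: derive flow(a,b) via R1 from flow(a,i), flow(i,b)
round 2: derive flow(a,c) via R1 from flow(a,i), flow(i,c)
round 2: derive flow(c,e) via R1 from flow(c,f), flow(f,e)
round 2: derive flow(c,g) via R1 from flow(c,f), flow(f,g)
round 2: derive flow(f,a) via R1 from flow(f,g), flow(g,a)
round 2: derive flow(f,b) via R1 from flow(f,e), flow(e,b)
round 2: derive flow(f,h) via R1 from flow(f,g), flow(g,h)
round 2: derive flow(g,e) via R1 from flow(g,h), flow(h,e)
round 2: derive flow(g,i) via R1 from flow(g,a), flow(a,i)
round 2: derive flow(h,b) via R1 from flow(h,e), flow(e,b)
round 2: derive flow(i,f) via R1 from flow(i,c), flow(c,f)
round 3: derive flow(a,e) via R1 from flow(a,c), flow(c,e)
round 3: derive flow(a,f) via R1 from flow(a,c), flow(c,f)
round 3: derive flow(a,g) via R1 from flow(a,c), flow(c,g)
round 3: derive flow(c,a) via R1 from flow(c,f), flow(f,a)
round 3: derive flow(c,b) via R1 from flow(c,e), flow(e,b)
round 3: derive flow(c,h) via R1 from flow(c,f), flow(f,h)
round 3: derive flow(c,i) via R1 from flow(c,g), flow(g,i)
round 3: derive flow(f,c) via R1 from flow(f,a), flow(a,c)
round 3: derive flow(f,i) via R1 from flow(f,a), flow(a,i)
round 3: derive flow(g,b) via R1 from flow(g,a), flow(a,b)
round 3: derive flow(g,c) via R1 from flow(g,a), flow(a,c)
round 3: derive flow(g,f) via R1 from flow(g,i), flow(i,f)
round 3: derive flow(i,a) via R1 from flow(i,f), flow(f,a)
round 3: derive flow(i,e) via R1 from flow(i,c), flow(c,e)
round 3: derive flow(i,g) via R1 from flow(i,c), flow(c,g)
round 3: derive flow(i,h) via R1 from flow(i,f), flow(f,h)
round 4: derive flow(a,a) via R1 from flow(a,c), flow(c,a)
round 4: derive flow(a,h) via R1 from flow(a,c), flow(c,h)
round 4: derive flow(f,f) via R1 from flow(f,a), flow(a,f)
round 4: derive flow(g,g) via R1 from flow(g,a), flow(a,g)
round 4: derive flow(i,i) via R1 from flow(i,a), flow(a,i)

flow(a,a)
flow(a,b)
flow(a,c)
flow(a,e)
flow(a,f)
flow(a,g)
flow(a,h)
flow(a,i)
flow(c,a)
flow(c,b)
flow(c,c)
flow(c,e)
flow(c,f)
flow(c,g)
flow(c,h)
flow(c,i)
flow(e,b)
flow(f,a)
flow(f,b)
flow(f,c)
flow(f,e)
flow(f,f)
flow(f,g)
flow(f,h)
flow(f,i)
flow(g,a)
flow(g,b)
flow(g,c)
flow(g,e)
flow(g,f)
flow(g,g)
flow(g,h)
flow(g,i)
flow(h,b)
flow(h,e)
flow(i,a)
flow(i,b)
flow(i,c)
flow(i,e)
flow(i,f)
flow(i,g)
flow(i,h)
flow(i,i)
flow(j,b)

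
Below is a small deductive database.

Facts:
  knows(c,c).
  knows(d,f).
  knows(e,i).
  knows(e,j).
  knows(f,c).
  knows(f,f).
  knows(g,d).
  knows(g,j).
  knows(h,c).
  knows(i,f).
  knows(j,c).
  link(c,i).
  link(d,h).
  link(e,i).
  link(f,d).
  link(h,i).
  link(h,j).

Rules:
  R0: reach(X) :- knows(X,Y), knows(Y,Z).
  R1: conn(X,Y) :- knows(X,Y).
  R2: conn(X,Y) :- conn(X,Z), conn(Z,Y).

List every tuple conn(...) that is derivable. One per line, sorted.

round 1: derive conn(c,c) via R1 from knows(c,c)
round 1: derive conn(d,f) via R1 from knows(d,f)
round 1: derive conn(e,i) via R1 from knows(e,i)
round 1: derive conn(e,j) via R1 from knows(e,j)
round 1: derive conn(f,c) via R1 from knows(f,c)
round 1: derive conn(f,f) via R1 from knows(f,f)
round 1: derive conn(g,d) via R1 from knows(g,d)
round 1: derive conn(g,j) via R1 from knows(g,j)
round 1: derive conn(h,c) via R1 from knows(h,c)
round 1: derive conn(i,f) via R1 from knows(i,f)
round 1: derive conn(j,c) via R1 from knows(j,c)
round 2: derive conn(d,c) via R2 from conn(d,f), conn(f,c)
round 2: derive conn(e,c) via R2 from conn(e,j), conn(j,c)
round 2: derive conn(e,f) via R2 from conn(e,i), conn(i,f)
round 2: derive conn(g,c) via R2 from conn(g,j), conn(j,c)
round 2: derive conn(g,f) via R2 from conn(g,d), conn(d,f)
round 2: derive conn(i,c) via R2 from conn(i,f), conn(f,c)

conn(c,c)
conn(d,c)
conn(d,f)
conn(e,c)
conn(e,f)
conn(e,i)
conn(e,j)
conn(f,c)
conn(f,f)
conn(g,c)
conn(g,d)
conn(g,f)
conn(g,j)
conn(h,c)
conn(i,c)
conn(i,f)
conn(j,c)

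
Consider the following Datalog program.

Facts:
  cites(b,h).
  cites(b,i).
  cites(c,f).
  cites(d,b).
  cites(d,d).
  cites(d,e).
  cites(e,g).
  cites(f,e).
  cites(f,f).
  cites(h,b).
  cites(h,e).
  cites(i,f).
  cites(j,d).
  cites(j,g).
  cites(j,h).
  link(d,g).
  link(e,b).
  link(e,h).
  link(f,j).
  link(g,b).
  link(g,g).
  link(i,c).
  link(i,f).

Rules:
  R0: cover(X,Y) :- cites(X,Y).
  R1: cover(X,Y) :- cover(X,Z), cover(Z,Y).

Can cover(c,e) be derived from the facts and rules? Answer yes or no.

yes

round 1: derive cover(b,h) via R0 from cites(b,h)
round 1: derive cover(b,i) via R0 from cites(b,i)
round 1: derive cover(c,f) via R0 from cites(c,f)
round 1: derive cover(d,b) via R0 from cites(d,b)
round 1: derive cover(d,d) via R0 from cites(d,d)
round 1: derive cover(d,e) via R0 from cites(d,e)
round 1: derive cover(e,g) via R0 from cites(e,g)
round 1: derive cover(f,e) via R0 from cites(f,e)
round 1: derive cover(f,f) via R0 from cites(f,f)
round 1: derive cover(h,b) via R0 from cites(h,b)
round 1: derive cover(h,e) via R0 from cites(h,e)
round 1: derive cover(i,f) via R0 from cites(i,f)
round 1: derive cover(j,d) via R0 from cites(j,d)
round 1: derive cover(j,g) via R0 from cites(j,g)
round 1: derive cover(j,h) via R0 from cites(j,h)
round 2: derive cover(b,b) via R1 from cover(b,h), cover(h,b)
round 2: derive cover(b,e) via R1 from cover(b,h), cover(h,e)
round 2: derive cover(b,f) via R1 from cover(b,i), cover(i,f)
round 2: derive cover(c,e) via R1 from cover(c,f), cover(f,e)
round 2: derive cover(d,g) via R1 from cover(d,e), cover(e,g)
round 2: derive cover(d,h) via R1 from cover(d,b), cover(b,h)
round 2: derive cover(d,i) via R1 from cover(d,b), cover(b,i)
round 2: derive cover(f,g) via R1 from cover(f,e), cover(e,g)
round 2: derive cover(h,g) via R1 from cover(h,e), cover(e,g)
round 2: derive cover(h,h) via R1 from cover(h,b), cover(b,h)
round 2: derive cover(h,i) via R1 from cover(h,b), cover(b,i)
round 2: derive cover(i,e) via R1 from cover(i,f), cover(f,e)
round 2: derive cover(j,b) via R1 from cover(j,d), cover(d,b)
round 2: derive cover(j,e) via R1 from cover(j,d), cover(d,e)
round 3: derive cover(b,g) via R1 from cover(b,e), cover(e,g)
round 3: derive cover(c,g) via R1 from cover(c,e), cover(e,g)
round 3: derive cover(d,f) via R1 from cover(d,b), cover(b,f)
round 3: derive cover(h,f) via R1 from cover(h,b), cover(b,f)
round 3: derive cover(i,g) via R1 from cover(i,e), cover(e,g)
round 3: derive cover(j,f) via R1 from cover(j,b), cover(b,f)
round 3: derive cover(j,i) via R1 from cover(j,b), cover(b,i)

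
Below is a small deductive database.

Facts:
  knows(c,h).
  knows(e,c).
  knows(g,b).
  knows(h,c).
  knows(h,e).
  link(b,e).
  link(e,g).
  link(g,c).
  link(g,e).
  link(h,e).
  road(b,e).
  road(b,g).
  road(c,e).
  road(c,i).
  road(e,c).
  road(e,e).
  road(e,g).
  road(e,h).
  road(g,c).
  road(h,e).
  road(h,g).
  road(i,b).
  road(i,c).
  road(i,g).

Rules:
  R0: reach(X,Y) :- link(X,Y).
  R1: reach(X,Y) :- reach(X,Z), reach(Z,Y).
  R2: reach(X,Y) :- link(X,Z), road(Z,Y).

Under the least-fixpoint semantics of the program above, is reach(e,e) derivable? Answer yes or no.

yes

round 1: derive reach(b,e) via R0 from link(b,e)
round 1: derive reach(e,g) via R0 from link(e,g)
round 1: derive reach(g,c) via R0 from link(g,c)
round 1: derive reach(g,e) via R0 from link(g,e)
round 1: derive reach(h,e) via R0 from link(h,e)
round 1: derive reach(b,c) via R2 from link(b,e), road(e,c)
round 1: derive reach(b,g) via R2 from link(b,e), road(e,g)
round 1: derive reach(b,h) via R2 from link(b,e), road(e,h)
round 1: derive reach(e,c) via R2 from link(e,g), road(g,c)
round 1: derive reach(g,g) via R2 from link(g,e), road(e,g)
round 1: derive reach(g,h) via R2 from link(g,e), road(e,h)
round 1: derive reach(g,i) via R2 from link(g,c), road(c,i)
round 1: derive reach(h,c) via R2 from link(h,e), road(e,c)
round 1: derive reach(h,g) via R2 from link(h,e), road(e,g)
round 1: derive reach(h,h) via R2 from link(h,e), road(e,h)
round 2: derive reach(b,i) via R1 from reach(b,g), reach(g,i)
round 2: derive reach(e,e) via R1 from reach(e,g), reach(g,e)
round 2: derive reach(e,h) via R1 from reach(e,g), reach(g,h)
round 2: derive reach(e,i) via R1 from reach(e,g), reach(g,i)
round 2: derive reach(h,i) via R1 from reach(h,g), reach(g,i)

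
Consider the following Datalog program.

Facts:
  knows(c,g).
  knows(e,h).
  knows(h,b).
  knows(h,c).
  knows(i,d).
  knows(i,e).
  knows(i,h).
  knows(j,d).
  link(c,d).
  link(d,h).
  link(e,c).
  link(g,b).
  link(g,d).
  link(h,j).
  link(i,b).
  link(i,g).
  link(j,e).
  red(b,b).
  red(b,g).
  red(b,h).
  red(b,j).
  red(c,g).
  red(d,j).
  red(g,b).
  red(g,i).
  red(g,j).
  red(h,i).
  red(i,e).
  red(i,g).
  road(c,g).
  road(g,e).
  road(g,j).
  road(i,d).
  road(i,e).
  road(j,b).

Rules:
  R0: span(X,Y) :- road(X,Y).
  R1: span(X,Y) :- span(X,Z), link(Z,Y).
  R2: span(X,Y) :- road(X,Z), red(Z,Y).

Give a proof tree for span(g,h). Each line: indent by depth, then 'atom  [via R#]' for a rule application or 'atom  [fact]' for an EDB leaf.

span(g,h)  [via R1]
  span(g,d)  [via R1]
    span(g,c)  [via R1]
      span(g,e)  [via R0]
        road(g,e)  [fact]
      link(e,c)  [fact]
    link(c,d)  [fact]
  link(d,h)  [fact]

round 1: derive span(c,g) via R0 from road(c,g)
round 1: derive span(g,e) via R0 from road(g,e)
round 1: derive span(g,j) via R0 from road(g,j)
round 1: derive span(i,d) via R0 from road(i,d)
round 1: derive span(i,e) via R0 from road(i,e)
round 1: derive span(j,b) via R0 from road(j,b)
round 1: derive span(c,b) via R2 from road(c,g), red(g,b)
round 1: derive span(c,i) via R2 from road(c,g), red(g,i)
round 1: derive span(c,j) via R2 from road(c,g), red(g,j)
round 1: derive span(i,j) via R2 from road(i,d), red(d,j)
round 1: derive span(j,g) via R2 from road(j,b), red(b,g)
round 1: derive span(j,h) via R2 from road(j,b), red(b,h)
round 1: derive span(j,j) via R2 from road(j,b), red(b,j)
round 2: derive span(c,d) via R1 from span(c,g), link(g,d)
round 2: derive span(c,e) via R1 from span(c,j), link(j,e)
round 2: derive span(g,c) via R1 from span(g,e), link(e,c)
round 2: derive span(i,c) via R1 from span(i,e), link(e,c)
round 2: derive span(i,h) via R1 from span(i,d), link(d,h)
round 2: derive span(j,d) via R1 from span(j,g), link(g,d)
round 2: derive span(j,e) via R1 from span(j,j), link(j,e)
round 3: derive span(c,c) via R1 from span(c,e), link(e,c)
round 3: derive span(c,h) via R1 from span(c,d), link(d,h)
round 3: derive span(g,d) via R1 from span(g,c), link(c,d)
round 3: derive span(j,c) via R1 from span(j,e), link(e,c)
round 4: derive span(g,h) via R1 from span(g,d), link(d,h)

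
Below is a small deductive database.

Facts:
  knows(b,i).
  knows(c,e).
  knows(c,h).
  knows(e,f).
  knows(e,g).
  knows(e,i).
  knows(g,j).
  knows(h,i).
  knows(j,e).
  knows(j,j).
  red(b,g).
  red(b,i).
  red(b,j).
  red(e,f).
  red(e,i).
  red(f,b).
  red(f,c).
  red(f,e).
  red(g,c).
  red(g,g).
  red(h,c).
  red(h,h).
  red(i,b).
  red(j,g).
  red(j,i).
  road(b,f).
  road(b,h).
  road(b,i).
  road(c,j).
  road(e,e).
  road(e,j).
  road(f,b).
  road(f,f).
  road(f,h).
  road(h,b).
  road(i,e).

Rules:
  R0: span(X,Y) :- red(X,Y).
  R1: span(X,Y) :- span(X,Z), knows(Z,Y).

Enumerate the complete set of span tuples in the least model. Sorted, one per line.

span(b,e)
span(b,f)
span(b,g)
span(b,i)
span(b,j)
span(e,f)
span(e,i)
span(f,b)
span(f,c)
span(f,e)
span(f,f)
span(f,g)
span(f,h)
span(f,i)
span(f,j)
span(g,c)
span(g,e)
span(g,f)
span(g,g)
span(g,h)
span(g,i)
span(g,j)
span(h,c)
span(h,e)
span(h,f)
span(h,g)
span(h,h)
span(h,i)
span(h,j)
span(i,b)
span(i,i)
span(j,e)
span(j,f)
span(j,g)
span(j,i)
span(j,j)

round 1: derive span(b,g) via R0 from red(b,g)
round 1: derive span(b,i) via R0 from red(b,i)
round 1: derive span(b,j) via R0 from red(b,j)
round 1: derive span(e,f) via R0 from red(e,f)
round 1: derive span(e,i) via R0 from red(e,i)
round 1: derive span(f,b) via R0 from red(f,b)
round 1: derive span(f,c) via R0 from red(f,c)
round 1: derive span(f,e) via R0 from red(f,e)
round 1: derive span(g,c) via R0 from red(g,c)
round 1: derive span(g,g) via R0 from red(g,g)
round 1: derive span(h,c) via R0 from red(h,c)
round 1: derive span(h,h) via R0 from red(h,h)
round 1: derive span(i,b) via R0 from red(i,b)
round 1: derive span(j,g) via R0 from red(j,g)
round 1: derive span(j,i) via R0 from red(j,i)
round 2: derive span(b,e) via R1 from span(b,j), knows(j,e)
round 2: derive span(f,f) via R1 from span(f,e), knows(e,f)
round 2: derive span(f,g) via R1 from span(f,e), knows(e,g)
round 2: derive span(f,h) via R1 from span(f,c), knows(c,h)
round 2: derive span(f,i) via R1 from span(f,b), knows(b,i)
round 2: derive span(g,e) via R1 from span(g,c), knows(c,e)
round 2: derive span(g,h) via R1 from span(g,c), knows(c,h)
round 2: derive span(g,j) via R1 from span(g,g), knows(g,j)
round 2: derive span(h,e) via R1 from span(h,c), knows(c,e)
round 2: derive span(h,i) via R1 from span(h,h), knows(h,i)
round 2: derive span(i,i) via R1 from span(i,b), knows(b,i)
round 2: derive span(j,j) via R1 from span(j,g), knows(g,j)
round 3: derive span(b,f) via R1 from span(b,e), knows(e,f)
round 3: derive span(f,j) via R1 from span(f,g), knows(g,j)
round 3: derive span(g,f) via R1 from span(g,e), knows(e,f)
round 3: derive span(g,i) via R1 from span(g,e), knows(e,i)
round 3: derive span(h,f) via R1 from span(h,e), knows(e,f)
round 3: derive span(h,g) via R1 from span(h,e), knows(e,g)
round 3: derive span(j,e) via R1 from span(j,j), knows(j,e)
round 4: derive span(h,j) via R1 from span(h,g), knows(g,j)
round 4: derive span(j,f) via R1 from span(j,e), knows(e,f)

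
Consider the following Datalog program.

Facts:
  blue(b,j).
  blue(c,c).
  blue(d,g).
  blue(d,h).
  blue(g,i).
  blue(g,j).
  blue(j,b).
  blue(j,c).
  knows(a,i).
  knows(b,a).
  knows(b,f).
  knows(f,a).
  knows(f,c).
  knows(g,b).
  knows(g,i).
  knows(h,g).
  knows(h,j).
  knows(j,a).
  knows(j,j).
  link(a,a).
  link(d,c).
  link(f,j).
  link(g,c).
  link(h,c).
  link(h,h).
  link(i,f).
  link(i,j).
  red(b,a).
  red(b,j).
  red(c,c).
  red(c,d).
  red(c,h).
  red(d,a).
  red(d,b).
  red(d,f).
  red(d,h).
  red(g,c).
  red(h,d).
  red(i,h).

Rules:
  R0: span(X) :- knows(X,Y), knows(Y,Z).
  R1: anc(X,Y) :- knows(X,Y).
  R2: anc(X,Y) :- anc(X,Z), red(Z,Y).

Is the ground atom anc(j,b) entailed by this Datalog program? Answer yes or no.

no

round 1: derive anc(a,i) via R1 from knows(a,i)
round 1: derive anc(b,a) via R1 from knows(b,a)
round 1: derive anc(b,f) via R1 from knows(b,f)
round 1: derive anc(f,a) via R1 from knows(f,a)
round 1: derive anc(f,c) via R1 from knows(f,c)
round 1: derive anc(g,b) via R1 from knows(g,b)
round 1: derive anc(g,i) via R1 from knows(g,i)
round 1: derive anc(h,g) via R1 from knows(h,g)
round 1: derive anc(h,j) via R1 from knows(h,j)
round 1: derive anc(j,a) via R1 from knows(j,a)
round 1: derive anc(j,j) via R1 from knows(j,j)
round 2: derive anc(a,h) via R2 from anc(a,i), red(i,h)
round 2: derive anc(f,d) via R2 from anc(f,c), red(c,d)
round 2: derive anc(f,h) via R2 from anc(f,c), red(c,h)
round 2: derive anc(g,a) via R2 from anc(g,b), red(b,a)
round 2: derive anc(g,h) via R2 from anc(g,i), red(i,h)
round 2: derive anc(g,j) via R2 from anc(g,b), red(b,j)
round 2: derive anc(h,c) via R2 from anc(h,g), red(g,c)
round 3: derive anc(a,d) via R2 from anc(a,h), red(h,d)
round 3: derive anc(f,b) via R2 from anc(f,d), red(d,b)
round 3: derive anc(f,f) via R2 from anc(f,d), red(d,f)
round 3: derive anc(g,d) via R2 from anc(g,h), red(h,d)
round 3: derive anc(h,d) via R2 from anc(h,c), red(c,d)
round 3: derive anc(h,h) via R2 from anc(h,c), red(c,h)
round 4: derive anc(a,a) via R2 from anc(a,d), red(d,a)
round 4: derive anc(a,b) via R2 from anc(a,d), red(d,b)
round 4: derive anc(a,f) via R2 from anc(a,d), red(d,f)
round 4: derive anc(f,j) via R2 from anc(f,b), red(b,j)
round 4: derive anc(g,f) via R2 from anc(g,d), red(d,f)
round 4: derive anc(h,a) via R2 from anc(h,d), red(d,a)
round 4: derive anc(h,b) via R2 from anc(h,d), red(d,b)
round 4: derive anc(h,f) via R2 from anc(h,d), red(d,f)
round 5: derive anc(a,j) via R2 from anc(a,b), red(b,j)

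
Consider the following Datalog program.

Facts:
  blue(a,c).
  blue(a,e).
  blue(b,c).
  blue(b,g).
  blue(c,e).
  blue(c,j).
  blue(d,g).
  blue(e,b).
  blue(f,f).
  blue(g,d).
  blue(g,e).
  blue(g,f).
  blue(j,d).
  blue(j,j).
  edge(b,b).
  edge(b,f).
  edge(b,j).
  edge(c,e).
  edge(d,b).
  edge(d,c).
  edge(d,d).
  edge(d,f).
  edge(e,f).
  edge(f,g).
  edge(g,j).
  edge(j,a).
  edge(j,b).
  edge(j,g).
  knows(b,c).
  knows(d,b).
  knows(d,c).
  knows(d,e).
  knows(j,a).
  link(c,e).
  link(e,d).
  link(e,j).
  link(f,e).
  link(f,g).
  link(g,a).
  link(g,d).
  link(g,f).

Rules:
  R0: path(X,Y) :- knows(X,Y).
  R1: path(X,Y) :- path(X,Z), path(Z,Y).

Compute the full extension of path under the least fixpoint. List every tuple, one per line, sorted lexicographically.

round 1: derive path(b,c) via R0 from knows(b,c)
round 1: derive path(d,b) via R0 from knows(d,b)
round 1: derive path(d,c) via R0 from knows(d,c)
round 1: derive path(d,e) via R0 from knows(d,e)
round 1: derive path(j,a) via R0 from knows(j,a)

path(b,c)
path(d,b)
path(d,c)
path(d,e)
path(j,a)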